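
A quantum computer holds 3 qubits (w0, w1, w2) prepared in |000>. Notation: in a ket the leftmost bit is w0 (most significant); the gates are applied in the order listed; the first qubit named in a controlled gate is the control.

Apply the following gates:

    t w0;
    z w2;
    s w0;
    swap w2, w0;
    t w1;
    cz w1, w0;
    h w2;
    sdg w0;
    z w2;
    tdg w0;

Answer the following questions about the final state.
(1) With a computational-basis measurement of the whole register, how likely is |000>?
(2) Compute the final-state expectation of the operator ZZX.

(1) A full measurement returns |000> with probability 1/2.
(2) The expectation value of ZZX is -1.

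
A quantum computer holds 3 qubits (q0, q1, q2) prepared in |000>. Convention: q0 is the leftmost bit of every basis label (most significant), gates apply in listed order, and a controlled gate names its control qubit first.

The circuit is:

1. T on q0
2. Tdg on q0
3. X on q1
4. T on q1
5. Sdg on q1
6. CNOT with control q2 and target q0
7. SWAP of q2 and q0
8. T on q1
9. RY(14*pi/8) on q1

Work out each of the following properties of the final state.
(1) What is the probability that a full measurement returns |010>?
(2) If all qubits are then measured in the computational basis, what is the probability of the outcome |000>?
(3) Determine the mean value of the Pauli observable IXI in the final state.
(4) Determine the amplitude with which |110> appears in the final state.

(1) Outcome |010> occurs with probability sqrt(2)/4 + 1/2.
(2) Outcome |000> occurs with probability 1/2 - sqrt(2)/4.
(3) The observable IXI averages to sqrt(2)/2.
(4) The amplitude on |110> is 0.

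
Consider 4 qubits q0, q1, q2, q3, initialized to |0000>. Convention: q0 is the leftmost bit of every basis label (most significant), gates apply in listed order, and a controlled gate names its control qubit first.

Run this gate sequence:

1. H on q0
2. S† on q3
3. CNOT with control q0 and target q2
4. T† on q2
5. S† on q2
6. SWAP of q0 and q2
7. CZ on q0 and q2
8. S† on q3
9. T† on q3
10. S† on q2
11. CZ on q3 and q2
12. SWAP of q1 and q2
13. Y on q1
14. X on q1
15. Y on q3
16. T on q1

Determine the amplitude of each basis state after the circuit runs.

The final amplitudes are -sqrt(2)/2 on |0001>, sqrt(2)/2 on |1101>, and 0 on every other basis state.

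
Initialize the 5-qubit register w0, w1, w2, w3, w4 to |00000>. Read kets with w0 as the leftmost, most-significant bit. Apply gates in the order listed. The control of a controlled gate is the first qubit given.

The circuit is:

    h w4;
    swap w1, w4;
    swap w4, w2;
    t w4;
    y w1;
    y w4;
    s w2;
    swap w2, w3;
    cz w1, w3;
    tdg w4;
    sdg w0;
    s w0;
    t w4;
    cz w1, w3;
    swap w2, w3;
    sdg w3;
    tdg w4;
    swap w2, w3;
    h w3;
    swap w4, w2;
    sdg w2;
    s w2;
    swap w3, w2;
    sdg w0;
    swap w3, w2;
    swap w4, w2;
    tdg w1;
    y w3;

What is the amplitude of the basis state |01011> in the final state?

|01011> carries amplitude -1/2 in the final state. Key observation: gates 8-15 undo each other exactly, leaving only the rest of the circuit to track.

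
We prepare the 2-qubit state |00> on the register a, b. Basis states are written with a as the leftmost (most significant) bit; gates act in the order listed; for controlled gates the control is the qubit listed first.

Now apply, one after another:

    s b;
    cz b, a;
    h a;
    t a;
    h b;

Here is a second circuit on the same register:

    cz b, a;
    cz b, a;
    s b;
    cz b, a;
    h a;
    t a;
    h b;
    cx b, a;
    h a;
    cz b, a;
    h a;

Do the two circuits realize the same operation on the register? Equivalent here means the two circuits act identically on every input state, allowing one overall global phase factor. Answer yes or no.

Yes: on every input state the two circuits agree up to one overall phase factor.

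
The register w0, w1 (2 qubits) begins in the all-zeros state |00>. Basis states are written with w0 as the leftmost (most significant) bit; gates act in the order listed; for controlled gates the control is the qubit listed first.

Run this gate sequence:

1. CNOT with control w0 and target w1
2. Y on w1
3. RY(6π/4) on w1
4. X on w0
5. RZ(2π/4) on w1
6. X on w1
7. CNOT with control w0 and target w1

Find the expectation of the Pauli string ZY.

In the final state, ZY has expectation -1.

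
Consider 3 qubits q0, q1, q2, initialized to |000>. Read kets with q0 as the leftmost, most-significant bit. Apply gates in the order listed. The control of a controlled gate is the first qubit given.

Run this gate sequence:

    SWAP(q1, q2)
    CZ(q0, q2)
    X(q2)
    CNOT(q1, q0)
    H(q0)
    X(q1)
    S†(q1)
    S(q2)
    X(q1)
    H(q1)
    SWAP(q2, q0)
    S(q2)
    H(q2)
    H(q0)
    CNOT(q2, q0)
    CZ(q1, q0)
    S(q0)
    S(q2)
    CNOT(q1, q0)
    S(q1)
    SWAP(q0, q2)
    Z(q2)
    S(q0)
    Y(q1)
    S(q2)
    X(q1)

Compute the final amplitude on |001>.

The amplitude on |001> is 1/4 - I/4.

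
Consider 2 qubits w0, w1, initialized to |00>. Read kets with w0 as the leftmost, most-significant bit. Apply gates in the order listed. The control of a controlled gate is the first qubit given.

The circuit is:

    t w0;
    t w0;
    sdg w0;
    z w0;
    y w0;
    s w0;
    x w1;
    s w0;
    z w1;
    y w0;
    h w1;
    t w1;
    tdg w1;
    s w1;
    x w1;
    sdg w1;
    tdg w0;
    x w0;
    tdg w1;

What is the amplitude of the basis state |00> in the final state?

The amplitude on |00> is 0.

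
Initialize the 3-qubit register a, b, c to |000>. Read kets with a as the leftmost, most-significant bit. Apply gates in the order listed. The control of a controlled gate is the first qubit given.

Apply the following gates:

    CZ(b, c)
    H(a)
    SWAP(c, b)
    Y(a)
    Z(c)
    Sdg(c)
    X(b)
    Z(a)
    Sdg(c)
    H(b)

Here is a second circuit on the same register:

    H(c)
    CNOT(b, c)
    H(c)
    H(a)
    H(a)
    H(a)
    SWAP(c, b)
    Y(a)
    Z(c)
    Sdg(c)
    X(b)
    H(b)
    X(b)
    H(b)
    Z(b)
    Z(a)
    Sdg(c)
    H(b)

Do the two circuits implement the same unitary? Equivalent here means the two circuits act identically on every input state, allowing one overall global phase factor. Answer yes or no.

Yes — the two circuits implement the same unitary up to a global phase.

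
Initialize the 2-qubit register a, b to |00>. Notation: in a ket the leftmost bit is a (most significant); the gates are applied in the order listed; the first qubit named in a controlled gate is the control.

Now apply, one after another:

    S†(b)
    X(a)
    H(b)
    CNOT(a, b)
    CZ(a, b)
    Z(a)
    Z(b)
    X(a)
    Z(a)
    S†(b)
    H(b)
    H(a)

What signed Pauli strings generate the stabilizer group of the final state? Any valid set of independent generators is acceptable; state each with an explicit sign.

The stabilizer group can be generated by +XI, +IY, among other valid generating sets.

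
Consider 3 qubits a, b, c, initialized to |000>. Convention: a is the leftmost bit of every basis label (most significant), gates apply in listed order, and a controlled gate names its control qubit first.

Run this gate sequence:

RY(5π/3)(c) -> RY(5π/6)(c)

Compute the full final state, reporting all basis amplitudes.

The resulting statevector has amplitude -sqrt(2)/2 on |000>, -sqrt(2)/2 on |001>, and 0 on every other basis state.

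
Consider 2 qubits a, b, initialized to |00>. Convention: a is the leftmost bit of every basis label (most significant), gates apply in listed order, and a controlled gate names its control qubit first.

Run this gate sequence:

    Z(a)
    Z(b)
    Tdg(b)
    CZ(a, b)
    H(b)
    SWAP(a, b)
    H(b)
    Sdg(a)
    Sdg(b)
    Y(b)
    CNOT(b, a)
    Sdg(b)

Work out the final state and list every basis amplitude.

The resulting statevector has amplitude -1/2 on |00>, -I/2 on |01>, I/2 on |10>, 1/2 on |11>.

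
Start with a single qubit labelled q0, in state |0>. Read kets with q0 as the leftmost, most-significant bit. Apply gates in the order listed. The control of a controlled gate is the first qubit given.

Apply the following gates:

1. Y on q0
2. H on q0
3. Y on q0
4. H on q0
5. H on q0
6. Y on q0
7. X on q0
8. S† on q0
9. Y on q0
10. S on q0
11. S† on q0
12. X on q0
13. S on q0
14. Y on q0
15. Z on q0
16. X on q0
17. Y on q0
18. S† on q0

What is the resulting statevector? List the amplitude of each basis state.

The resulting statevector has amplitude -sqrt(2)/2 on |0>, -sqrt(2)*I/2 on |1>. Key observation: steps 3-6 multiply out to the identity, so the circuit reduces to the remaining gates.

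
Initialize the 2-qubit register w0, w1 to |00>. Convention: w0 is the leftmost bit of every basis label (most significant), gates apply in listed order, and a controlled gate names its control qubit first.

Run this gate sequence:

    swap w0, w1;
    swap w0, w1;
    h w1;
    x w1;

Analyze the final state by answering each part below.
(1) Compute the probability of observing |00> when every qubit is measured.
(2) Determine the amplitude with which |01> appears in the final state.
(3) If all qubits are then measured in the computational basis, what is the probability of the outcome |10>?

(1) A full measurement returns |00> with probability 1/2. Key observation: steps 1-2 multiply out to the identity, so the circuit reduces to the remaining gates.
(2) The final state's coefficient on |01> equals sqrt(2)/2.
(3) Outcome |10> occurs with probability 0.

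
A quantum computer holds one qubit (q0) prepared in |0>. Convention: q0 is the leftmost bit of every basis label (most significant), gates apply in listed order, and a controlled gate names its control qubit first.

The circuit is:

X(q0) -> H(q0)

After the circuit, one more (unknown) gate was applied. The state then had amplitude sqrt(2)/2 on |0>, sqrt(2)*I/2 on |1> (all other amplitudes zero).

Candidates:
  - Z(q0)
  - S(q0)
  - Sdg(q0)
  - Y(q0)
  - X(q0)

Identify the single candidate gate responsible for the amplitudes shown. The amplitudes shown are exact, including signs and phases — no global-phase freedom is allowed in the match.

The unique candidate consistent with the amplitudes is Sdg(q0).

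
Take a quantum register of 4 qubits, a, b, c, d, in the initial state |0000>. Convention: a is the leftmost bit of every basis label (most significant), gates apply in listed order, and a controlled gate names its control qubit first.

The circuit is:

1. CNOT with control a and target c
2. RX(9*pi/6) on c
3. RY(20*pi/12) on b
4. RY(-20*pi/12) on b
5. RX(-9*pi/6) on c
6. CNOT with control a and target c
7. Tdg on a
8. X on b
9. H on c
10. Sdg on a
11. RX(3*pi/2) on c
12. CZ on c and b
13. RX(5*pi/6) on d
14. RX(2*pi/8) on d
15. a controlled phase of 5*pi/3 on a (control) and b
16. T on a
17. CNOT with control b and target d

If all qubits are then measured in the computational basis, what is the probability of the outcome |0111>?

Outcome |0111> occurs with probability -sqrt(6)/16 - sqrt(2)/16 + 1/4.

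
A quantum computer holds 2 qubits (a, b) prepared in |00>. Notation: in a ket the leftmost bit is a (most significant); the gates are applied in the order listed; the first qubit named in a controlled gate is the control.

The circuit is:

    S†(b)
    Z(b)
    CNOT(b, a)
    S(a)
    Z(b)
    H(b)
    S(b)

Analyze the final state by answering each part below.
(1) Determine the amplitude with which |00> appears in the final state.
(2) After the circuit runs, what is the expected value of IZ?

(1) The final state's coefficient on |00> equals sqrt(2)/2.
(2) The expectation value of IZ is 0.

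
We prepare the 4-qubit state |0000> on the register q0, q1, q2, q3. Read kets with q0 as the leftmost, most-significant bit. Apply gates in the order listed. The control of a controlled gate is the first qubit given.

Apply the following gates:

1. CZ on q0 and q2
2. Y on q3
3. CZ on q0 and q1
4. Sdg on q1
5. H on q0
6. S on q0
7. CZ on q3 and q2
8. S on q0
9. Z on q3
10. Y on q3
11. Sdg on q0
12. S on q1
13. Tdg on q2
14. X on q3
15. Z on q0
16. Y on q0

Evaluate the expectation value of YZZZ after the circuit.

In the final state, YZZZ has expectation 1.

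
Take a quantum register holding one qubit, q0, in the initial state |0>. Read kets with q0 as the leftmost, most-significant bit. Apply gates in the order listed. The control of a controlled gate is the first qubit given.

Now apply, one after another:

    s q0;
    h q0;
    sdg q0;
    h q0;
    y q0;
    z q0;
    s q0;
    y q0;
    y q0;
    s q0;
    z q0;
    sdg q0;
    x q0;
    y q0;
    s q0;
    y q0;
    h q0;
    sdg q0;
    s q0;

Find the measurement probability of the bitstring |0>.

The probability of measuring |0> is 1/2.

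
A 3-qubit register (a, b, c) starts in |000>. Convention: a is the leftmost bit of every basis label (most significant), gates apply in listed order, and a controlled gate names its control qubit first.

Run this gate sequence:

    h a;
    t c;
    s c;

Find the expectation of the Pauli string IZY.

In the final state, IZY has expectation 0.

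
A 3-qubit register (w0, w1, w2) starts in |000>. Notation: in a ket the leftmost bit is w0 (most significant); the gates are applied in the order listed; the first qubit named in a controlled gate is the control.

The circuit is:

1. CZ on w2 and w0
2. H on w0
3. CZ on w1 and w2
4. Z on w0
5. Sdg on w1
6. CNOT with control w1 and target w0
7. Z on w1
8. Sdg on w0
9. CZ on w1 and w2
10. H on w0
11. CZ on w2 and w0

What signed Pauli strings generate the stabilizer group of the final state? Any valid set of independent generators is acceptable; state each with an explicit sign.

The stabilizer group can be generated by -YII, +IZI, +IIZ, among other valid generating sets.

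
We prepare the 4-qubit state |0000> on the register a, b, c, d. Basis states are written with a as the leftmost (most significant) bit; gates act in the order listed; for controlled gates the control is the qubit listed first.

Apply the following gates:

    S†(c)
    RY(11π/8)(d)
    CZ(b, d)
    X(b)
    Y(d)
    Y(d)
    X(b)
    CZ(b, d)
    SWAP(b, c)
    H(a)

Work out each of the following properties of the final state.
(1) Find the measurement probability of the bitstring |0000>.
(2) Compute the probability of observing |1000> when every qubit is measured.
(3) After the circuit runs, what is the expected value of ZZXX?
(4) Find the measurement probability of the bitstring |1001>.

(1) Outcome |0000> occurs with probability 1/4 - sqrt(2 - sqrt(2))/8. Key observation: the block from step 3 through step 8 cancels to the identity and can be dropped.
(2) A full measurement returns |1000> with probability 1/4 - sqrt(2 - sqrt(2))/8.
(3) The observable ZZXX averages to 0.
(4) Outcome |1001> occurs with probability sqrt(2 - sqrt(2))/8 + 1/4.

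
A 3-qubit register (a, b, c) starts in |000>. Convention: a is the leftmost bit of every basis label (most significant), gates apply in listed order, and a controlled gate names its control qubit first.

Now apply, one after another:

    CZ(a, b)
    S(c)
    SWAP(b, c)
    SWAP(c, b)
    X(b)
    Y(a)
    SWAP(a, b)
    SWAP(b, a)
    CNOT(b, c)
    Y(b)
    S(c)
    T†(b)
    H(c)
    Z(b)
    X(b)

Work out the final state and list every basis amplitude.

The resulting statevector has amplitude sqrt(2)*I/2 on |110>, -sqrt(2)*I/2 on |111>, and 0 on every other basis state.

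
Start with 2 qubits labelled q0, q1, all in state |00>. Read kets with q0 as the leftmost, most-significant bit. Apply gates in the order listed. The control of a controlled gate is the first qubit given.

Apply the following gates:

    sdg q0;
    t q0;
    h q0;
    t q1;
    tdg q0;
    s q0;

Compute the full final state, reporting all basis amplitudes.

The final amplitudes are sqrt(2)/2 on |00>, 0 on |01>, sqrt(2)*exp(I*pi/4)/2 on |10>, 0 on |11>.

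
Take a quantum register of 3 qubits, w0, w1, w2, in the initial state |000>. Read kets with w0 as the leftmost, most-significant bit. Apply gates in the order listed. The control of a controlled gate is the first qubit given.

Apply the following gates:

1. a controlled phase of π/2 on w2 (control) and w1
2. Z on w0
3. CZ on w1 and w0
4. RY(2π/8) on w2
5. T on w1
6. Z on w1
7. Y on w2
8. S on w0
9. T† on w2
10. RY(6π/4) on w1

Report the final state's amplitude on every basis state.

The resulting statevector has amplitude I*sqrt(4 - 2*sqrt(2))/4 on |000>, -sqrt(2*sqrt(2) + 4)*exp(I*pi/4)/4 on |001>, -I*sqrt(4 - 2*sqrt(2))/4 on |010>, sqrt(2*sqrt(2) + 4)*exp(I*pi/4)/4 on |011>, 0 on |100>, 0 on |101>, 0 on |110>, 0 on |111>.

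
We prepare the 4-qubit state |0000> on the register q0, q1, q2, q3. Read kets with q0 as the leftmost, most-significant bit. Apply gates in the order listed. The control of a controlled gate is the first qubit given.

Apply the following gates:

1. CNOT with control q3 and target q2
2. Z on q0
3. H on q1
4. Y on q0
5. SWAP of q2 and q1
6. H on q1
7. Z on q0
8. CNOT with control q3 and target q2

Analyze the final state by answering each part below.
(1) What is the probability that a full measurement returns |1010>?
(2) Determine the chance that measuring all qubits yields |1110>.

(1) The probability of measuring |1010> is 1/4.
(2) The probability of measuring |1110> is 1/4.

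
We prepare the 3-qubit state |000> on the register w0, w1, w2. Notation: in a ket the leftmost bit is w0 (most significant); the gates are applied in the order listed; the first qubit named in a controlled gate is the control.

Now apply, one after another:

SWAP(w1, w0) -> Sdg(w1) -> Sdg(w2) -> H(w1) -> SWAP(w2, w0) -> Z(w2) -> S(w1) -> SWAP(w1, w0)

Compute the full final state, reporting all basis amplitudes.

The resulting statevector has amplitude sqrt(2)/2 on |000>, sqrt(2)*I/2 on |100>, and 0 on every other basis state.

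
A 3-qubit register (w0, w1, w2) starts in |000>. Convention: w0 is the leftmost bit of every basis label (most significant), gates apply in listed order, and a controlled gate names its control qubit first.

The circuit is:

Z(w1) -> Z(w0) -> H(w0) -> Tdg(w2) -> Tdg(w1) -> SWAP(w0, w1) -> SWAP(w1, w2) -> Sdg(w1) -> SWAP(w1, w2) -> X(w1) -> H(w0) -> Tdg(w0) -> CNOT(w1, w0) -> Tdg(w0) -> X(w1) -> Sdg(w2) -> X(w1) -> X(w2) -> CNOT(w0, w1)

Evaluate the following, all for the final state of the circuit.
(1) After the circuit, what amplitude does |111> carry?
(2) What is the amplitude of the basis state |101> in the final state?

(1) |111> carries amplitude -I/2 in the final state.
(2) The final state's coefficient on |101> equals -exp(3*I*pi/4)/2.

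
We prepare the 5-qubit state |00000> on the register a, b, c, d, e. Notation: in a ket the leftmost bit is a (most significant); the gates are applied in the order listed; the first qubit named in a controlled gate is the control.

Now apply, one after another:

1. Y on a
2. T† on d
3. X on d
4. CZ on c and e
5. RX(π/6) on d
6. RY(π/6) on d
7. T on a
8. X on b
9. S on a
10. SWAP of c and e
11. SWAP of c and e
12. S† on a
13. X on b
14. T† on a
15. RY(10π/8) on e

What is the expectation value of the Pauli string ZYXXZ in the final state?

The observable ZYXXZ averages to 0.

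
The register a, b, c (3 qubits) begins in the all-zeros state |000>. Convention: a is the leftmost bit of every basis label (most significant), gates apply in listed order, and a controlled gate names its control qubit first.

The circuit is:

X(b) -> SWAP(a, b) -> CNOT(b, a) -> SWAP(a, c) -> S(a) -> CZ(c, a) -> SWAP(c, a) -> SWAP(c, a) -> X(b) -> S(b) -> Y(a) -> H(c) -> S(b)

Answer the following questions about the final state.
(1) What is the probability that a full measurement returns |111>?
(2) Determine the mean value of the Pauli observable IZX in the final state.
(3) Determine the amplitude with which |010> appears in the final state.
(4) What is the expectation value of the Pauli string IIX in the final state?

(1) The probability of measuring |111> is 1/2.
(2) The observable IZX averages to 1.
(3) |010> carries amplitude 0 in the final state.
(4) The expectation value of IIX is -1.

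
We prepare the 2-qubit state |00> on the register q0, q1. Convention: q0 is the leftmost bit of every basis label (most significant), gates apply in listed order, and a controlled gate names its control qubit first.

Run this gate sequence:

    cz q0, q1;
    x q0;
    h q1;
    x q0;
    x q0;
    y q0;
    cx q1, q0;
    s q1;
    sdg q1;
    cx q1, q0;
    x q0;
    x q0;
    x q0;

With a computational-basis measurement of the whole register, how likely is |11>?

A full measurement returns |11> with probability 1/2. Key observation: gates 8-9 undo each other exactly, leaving only the rest of the circuit to track.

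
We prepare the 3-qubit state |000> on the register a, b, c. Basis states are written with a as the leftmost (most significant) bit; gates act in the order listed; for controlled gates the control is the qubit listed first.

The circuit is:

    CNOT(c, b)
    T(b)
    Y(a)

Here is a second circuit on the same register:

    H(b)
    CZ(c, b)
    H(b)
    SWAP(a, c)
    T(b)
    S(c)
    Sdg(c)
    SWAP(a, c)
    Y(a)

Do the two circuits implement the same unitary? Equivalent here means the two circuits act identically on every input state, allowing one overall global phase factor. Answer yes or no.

Yes — the two circuits implement the same unitary up to a global phase.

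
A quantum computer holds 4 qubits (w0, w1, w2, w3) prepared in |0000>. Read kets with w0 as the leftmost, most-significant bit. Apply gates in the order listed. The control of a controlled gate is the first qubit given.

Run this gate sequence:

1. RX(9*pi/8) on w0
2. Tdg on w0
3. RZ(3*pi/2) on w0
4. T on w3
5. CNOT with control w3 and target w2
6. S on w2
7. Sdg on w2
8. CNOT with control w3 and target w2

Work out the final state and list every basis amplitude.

The final amplitudes are exp(I*pi/4)*sin(pi/16) on |0000>, sin(7*pi/16) on |1000>, and 0 on every other basis state.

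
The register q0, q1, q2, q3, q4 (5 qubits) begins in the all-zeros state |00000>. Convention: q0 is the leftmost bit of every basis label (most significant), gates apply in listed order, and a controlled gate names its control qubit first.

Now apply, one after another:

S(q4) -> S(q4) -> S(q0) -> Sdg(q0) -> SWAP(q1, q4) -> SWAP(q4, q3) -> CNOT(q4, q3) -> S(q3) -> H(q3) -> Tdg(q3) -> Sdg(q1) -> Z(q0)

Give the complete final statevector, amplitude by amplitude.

The final amplitudes are sqrt(2)/2 on |00000>, -sqrt(2)*exp(3*I*pi/4)/2 on |00010>, and 0 on every other basis state. Key observation: the block from step 3 through step 4 cancels to the identity and can be dropped.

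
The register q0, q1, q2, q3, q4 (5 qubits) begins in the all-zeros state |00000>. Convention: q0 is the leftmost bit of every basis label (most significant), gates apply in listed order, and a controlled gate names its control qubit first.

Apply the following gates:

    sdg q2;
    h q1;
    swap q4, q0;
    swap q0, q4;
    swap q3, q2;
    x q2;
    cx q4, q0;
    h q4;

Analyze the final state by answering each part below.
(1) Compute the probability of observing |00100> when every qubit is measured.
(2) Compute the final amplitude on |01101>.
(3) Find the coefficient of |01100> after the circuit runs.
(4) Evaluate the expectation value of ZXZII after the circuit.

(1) Outcome |00100> occurs with probability 1/4.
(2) The amplitude on |01101> is 1/2.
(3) The final state's coefficient on |01100> equals 1/2.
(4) The expectation value of ZXZII is -1.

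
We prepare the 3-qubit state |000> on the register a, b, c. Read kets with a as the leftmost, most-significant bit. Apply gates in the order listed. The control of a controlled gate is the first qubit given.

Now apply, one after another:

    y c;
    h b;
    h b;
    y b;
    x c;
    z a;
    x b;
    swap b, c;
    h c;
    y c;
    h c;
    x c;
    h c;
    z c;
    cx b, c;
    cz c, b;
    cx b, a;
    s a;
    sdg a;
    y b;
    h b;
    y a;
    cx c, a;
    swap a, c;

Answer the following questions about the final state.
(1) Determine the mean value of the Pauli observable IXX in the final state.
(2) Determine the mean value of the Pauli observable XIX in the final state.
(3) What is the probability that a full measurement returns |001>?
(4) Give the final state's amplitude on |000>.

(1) In the final state, IXX has expectation 0.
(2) The observable XIX averages to -1.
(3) Outcome |001> occurs with probability 1/4.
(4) The final state's coefficient on |000> equals 0.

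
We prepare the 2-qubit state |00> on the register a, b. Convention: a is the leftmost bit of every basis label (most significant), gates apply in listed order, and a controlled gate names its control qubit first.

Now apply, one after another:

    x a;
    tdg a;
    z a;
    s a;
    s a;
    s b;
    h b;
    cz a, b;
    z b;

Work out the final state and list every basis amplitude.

The resulting statevector has amplitude 0 on |00>, 0 on |01>, -sqrt(2)*exp(3*I*pi/4)/2 on |10>, -sqrt(2)*exp(3*I*pi/4)/2 on |11>.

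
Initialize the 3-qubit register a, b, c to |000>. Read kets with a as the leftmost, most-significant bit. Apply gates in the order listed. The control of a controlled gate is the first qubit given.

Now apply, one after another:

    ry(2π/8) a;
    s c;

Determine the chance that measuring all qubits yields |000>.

Outcome |000> occurs with probability sqrt(2)/4 + 1/2.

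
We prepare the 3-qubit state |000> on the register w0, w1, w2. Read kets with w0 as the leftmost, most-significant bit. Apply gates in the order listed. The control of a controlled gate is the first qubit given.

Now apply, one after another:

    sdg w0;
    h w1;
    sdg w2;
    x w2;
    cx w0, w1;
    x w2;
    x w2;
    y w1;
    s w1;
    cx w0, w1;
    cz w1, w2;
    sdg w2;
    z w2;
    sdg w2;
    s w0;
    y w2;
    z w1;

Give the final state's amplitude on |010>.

|010> carries amplitude sqrt(2)*I/2 in the final state.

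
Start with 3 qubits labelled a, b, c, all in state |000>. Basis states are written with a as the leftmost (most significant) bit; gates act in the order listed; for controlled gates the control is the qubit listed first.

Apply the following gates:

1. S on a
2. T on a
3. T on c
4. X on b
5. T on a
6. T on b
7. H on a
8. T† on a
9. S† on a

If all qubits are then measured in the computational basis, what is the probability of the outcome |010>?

The probability of measuring |010> is 1/2.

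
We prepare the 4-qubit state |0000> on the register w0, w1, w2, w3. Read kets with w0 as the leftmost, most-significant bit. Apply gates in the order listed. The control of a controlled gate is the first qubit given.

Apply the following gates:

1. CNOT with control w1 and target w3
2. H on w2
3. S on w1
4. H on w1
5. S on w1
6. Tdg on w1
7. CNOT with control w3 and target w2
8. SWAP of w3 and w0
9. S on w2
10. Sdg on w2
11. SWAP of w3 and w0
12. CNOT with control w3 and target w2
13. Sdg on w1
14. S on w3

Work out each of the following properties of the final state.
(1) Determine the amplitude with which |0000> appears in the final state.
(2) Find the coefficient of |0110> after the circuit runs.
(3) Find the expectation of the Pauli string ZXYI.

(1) The final state's coefficient on |0000> equals 1/2. Key observation: the block from step 7 through step 12 cancels to the identity and can be dropped.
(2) The final state's coefficient on |0110> equals -exp(3*I*pi/4)/2.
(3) The expectation value of ZXYI is 0.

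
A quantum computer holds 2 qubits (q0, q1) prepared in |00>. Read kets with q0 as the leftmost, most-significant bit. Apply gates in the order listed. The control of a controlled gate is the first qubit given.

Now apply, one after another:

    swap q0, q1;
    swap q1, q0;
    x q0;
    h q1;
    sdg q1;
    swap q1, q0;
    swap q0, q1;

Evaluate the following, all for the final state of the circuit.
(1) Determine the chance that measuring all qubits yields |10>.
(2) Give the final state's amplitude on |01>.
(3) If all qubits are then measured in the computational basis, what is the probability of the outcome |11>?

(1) A full measurement returns |10> with probability 1/2.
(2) The final state's coefficient on |01> equals 0.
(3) Outcome |11> occurs with probability 1/2.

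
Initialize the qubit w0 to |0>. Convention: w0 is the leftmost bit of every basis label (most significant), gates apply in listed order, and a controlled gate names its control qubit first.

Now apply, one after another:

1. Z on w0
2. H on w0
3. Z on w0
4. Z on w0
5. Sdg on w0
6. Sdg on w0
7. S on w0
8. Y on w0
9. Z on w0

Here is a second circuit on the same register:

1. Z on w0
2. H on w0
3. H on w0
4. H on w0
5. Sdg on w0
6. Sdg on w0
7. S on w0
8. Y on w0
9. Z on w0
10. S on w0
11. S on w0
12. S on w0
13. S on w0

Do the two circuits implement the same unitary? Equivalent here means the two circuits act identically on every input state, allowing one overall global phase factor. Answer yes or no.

Yes: on every input state the two circuits agree up to one overall phase factor.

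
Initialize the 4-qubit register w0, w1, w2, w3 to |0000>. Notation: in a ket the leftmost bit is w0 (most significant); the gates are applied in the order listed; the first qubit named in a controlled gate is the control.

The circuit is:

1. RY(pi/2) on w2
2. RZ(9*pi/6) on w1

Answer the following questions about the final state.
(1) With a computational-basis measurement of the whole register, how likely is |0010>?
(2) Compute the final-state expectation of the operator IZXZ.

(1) Outcome |0010> occurs with probability 1/2.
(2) The expectation value of IZXZ is 1.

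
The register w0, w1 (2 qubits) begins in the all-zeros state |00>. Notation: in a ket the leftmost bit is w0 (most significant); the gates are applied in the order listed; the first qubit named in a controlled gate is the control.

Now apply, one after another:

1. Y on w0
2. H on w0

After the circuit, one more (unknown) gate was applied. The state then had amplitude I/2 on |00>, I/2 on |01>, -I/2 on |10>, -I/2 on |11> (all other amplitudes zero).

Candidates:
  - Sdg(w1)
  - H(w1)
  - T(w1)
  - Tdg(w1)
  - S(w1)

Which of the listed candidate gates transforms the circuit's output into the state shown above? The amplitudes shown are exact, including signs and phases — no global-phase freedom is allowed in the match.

The applied gate was H(w1).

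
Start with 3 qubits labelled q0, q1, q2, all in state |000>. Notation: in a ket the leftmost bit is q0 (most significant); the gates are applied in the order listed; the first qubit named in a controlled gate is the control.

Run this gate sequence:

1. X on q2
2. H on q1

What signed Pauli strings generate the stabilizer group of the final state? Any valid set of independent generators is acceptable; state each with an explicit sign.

The stabilizer group can be generated by +IXI, +ZII, -IIZ, among other valid generating sets.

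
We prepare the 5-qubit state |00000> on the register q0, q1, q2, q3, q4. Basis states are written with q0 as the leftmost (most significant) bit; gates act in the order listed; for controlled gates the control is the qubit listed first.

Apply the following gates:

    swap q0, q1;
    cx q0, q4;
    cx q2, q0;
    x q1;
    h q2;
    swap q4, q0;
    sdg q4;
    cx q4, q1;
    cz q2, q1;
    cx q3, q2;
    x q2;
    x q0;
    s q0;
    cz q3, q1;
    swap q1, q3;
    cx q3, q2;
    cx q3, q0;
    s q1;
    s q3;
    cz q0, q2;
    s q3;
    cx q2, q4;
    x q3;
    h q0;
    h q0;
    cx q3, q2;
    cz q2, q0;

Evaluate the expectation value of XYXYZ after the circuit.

In the final state, XYXYZ has expectation 0.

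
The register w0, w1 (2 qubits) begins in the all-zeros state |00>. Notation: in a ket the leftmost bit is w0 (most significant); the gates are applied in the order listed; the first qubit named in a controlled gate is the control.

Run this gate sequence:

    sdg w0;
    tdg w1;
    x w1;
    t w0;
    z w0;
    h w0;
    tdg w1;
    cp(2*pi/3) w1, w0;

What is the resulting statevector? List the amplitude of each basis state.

After the circuit, the state carries amplitude 0 on |00>, -sqrt(2)*exp(3*I*pi/4)/2 on |01>, 0 on |10>, sqrt(2)*exp(5*I*pi/12)/2 on |11>.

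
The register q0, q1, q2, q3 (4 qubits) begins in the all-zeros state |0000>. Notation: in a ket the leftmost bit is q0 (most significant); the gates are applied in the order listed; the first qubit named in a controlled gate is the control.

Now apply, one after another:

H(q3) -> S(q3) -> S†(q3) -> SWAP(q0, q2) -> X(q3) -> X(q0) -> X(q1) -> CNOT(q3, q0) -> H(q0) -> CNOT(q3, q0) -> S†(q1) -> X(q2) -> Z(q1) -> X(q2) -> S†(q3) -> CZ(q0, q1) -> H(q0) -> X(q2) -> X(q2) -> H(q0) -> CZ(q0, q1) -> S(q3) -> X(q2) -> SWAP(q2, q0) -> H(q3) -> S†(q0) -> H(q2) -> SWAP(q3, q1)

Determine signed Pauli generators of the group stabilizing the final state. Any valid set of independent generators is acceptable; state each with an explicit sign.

The stabilizer group can be generated by -IXZI, +IZXI, -ZIII, -IIIZ, among other valid generating sets. Key observation: gates 15-22 undo each other exactly, leaving only the rest of the circuit to track.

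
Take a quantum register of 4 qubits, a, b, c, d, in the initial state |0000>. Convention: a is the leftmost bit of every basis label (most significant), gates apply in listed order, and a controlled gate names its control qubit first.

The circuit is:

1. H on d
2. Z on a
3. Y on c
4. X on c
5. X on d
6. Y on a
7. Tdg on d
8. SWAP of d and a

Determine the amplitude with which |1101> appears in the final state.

The final state's coefficient on |1101> equals 0.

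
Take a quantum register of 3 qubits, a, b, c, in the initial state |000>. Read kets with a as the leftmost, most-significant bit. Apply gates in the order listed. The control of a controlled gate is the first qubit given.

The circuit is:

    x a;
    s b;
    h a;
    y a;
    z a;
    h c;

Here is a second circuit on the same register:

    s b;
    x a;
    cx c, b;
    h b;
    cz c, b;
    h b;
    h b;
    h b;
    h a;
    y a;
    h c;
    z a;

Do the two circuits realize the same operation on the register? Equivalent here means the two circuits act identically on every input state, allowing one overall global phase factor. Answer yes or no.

Yes: on every input state the two circuits agree up to one overall phase factor.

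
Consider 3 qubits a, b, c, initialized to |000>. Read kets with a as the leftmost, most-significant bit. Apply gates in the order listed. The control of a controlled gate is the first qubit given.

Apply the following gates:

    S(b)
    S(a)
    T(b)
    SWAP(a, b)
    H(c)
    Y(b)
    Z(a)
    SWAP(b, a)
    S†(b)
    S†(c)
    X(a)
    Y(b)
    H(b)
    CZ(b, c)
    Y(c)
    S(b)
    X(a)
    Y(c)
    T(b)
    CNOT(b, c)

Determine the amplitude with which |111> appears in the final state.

The final state's coefficient on |111> equals exp(3*I*pi/4)/2.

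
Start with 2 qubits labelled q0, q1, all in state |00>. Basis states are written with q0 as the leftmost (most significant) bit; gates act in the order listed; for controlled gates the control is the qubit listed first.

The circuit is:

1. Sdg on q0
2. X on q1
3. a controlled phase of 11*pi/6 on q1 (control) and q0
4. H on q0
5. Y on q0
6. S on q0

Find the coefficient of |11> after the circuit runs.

The amplitude on |11> is -sqrt(2)/2.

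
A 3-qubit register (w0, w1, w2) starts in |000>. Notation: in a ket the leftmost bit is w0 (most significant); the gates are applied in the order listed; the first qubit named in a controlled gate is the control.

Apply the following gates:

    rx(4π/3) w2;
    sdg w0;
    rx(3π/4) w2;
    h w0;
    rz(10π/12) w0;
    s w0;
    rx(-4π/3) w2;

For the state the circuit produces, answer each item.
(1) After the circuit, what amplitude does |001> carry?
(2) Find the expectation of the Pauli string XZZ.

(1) |001> carries amplitude -sqrt(2*sqrt(2) + 4)*exp(I*pi/12)/4 in the final state.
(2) The expectation value of XZZ is sqrt(2)/4.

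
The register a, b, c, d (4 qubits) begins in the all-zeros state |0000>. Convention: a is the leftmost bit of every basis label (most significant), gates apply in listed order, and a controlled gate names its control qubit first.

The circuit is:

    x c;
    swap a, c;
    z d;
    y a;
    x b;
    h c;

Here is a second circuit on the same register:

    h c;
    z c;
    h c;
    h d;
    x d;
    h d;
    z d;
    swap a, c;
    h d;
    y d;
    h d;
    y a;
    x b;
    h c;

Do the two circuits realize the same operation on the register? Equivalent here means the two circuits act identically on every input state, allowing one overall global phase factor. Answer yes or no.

No — the two circuits implement different unitaries, even allowing a global phase.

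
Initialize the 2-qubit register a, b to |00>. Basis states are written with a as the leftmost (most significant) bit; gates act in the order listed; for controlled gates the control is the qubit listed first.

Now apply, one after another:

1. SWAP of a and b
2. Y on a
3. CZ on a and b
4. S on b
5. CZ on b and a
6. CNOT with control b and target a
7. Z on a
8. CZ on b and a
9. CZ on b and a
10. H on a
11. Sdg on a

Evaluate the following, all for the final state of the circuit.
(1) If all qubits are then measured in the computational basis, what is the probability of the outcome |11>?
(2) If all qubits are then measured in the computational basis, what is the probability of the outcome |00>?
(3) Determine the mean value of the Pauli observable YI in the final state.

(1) Outcome |11> occurs with probability 0. Key observation: steps 8-9 multiply out to the identity, so the circuit reduces to the remaining gates.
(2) A full measurement returns |00> with probability 1/2.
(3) In the final state, YI has expectation 1.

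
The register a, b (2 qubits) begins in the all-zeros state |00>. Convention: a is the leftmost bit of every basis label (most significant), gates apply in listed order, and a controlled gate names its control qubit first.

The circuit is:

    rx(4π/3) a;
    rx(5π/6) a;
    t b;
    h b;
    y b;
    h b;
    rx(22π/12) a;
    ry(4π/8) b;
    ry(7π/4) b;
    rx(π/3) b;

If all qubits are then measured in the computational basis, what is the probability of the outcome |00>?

The probability of measuring |00> is 1/2 - sqrt(2)/8.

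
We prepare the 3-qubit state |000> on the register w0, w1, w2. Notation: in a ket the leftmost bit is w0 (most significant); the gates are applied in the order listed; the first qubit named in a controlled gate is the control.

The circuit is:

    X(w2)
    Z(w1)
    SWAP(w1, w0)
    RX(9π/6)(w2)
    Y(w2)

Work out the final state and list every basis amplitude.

The resulting statevector has amplitude sqrt(2)*I/2 on |000>, sqrt(2)/2 on |001>, and 0 on every other basis state.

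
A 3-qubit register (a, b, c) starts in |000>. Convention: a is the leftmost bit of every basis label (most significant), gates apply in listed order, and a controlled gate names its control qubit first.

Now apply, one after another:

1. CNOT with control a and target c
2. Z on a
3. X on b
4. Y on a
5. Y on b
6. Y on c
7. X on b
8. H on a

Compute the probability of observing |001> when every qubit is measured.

A full measurement returns |001> with probability 0.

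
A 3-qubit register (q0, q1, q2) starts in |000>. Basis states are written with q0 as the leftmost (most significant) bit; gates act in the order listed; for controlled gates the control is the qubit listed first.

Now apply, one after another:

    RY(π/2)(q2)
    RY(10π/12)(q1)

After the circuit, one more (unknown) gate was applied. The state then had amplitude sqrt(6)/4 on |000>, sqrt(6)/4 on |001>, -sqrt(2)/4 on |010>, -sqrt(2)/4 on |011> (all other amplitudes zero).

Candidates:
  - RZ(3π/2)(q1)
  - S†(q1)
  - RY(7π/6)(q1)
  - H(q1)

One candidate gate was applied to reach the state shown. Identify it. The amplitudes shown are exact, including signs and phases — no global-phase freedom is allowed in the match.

It was H(q1) that produced the state shown.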